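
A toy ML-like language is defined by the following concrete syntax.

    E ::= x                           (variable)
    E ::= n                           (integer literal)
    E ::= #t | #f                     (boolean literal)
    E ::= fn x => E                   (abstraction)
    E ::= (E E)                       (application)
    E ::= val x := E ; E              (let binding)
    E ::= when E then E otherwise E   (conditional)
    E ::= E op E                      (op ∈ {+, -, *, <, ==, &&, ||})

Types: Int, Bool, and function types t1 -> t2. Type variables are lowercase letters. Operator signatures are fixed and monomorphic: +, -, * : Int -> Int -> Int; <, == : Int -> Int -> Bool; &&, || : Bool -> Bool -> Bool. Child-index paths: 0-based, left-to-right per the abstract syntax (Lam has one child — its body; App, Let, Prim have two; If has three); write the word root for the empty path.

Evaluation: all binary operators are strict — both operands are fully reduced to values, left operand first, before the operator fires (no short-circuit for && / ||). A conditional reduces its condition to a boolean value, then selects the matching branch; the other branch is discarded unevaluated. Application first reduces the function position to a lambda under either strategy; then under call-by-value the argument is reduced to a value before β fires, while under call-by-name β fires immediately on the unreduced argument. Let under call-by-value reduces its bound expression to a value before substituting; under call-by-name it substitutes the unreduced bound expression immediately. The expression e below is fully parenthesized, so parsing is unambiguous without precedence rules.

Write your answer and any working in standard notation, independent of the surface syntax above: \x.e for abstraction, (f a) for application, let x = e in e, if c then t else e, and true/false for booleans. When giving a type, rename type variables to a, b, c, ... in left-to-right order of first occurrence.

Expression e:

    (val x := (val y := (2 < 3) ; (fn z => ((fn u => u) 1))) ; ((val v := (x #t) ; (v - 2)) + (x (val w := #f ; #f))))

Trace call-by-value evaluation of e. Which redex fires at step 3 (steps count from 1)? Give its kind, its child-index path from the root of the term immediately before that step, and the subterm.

Derivation:
step 0: (let x = (let y = (2 < 3) in (\z.((\u.u) 1))) in ((let v = (x true) in (v - 2)) + (x (let w = false in false))))
step 1: [delta@0.0] (let x = (let y = true in (\z.((\u.u) 1))) in ((let v = (x true) in (v - 2)) + (x (let w = false in false))))
step 2: [let@0] (let x = (\z.((\u.u) 1)) in ((let v = (x true) in (v - 2)) + (x (let w = false in false))))
step 3: [let@root] ((let v = ((\z.((\u.u) 1)) true) in (v - 2)) + ((\z.((\u.u) 1)) (let w = false in false)))

Answer: let at root : (let x = (\z.((\u.u) 1)) in ((let v = (x true) in (v - 2)) + (x (let w = false in false))))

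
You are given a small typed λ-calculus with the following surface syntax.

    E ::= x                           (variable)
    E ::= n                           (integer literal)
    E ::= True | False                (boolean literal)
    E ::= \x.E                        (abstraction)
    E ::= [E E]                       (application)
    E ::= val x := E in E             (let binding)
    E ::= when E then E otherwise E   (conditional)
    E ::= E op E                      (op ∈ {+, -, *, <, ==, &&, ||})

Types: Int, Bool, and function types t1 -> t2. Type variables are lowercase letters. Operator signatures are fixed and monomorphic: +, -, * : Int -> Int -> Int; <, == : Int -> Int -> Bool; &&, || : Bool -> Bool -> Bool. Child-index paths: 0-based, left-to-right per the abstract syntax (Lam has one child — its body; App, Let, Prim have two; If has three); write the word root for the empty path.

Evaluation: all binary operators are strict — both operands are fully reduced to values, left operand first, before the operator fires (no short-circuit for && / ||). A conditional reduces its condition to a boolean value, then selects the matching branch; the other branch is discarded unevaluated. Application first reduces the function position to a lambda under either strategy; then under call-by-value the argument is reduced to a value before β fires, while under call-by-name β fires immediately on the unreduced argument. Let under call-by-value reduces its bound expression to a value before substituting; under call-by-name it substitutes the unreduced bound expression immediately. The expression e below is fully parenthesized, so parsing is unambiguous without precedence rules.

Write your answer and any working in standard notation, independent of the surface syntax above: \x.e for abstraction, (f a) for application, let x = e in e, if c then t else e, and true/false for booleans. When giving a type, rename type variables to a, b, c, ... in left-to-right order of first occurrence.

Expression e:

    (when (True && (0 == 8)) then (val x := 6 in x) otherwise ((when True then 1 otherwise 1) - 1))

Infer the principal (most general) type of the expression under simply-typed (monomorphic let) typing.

Answer: Int

Working:
  unify Bool ~ Bool
  unify Int ~ Int
  unify Int ~ Int
  unify Bool ~ Bool
  unify Bool ~ Bool
let x : Int
x : Int
  unify Bool ~ Bool
  unify Int ~ Int
  unify Int ~ Int
  unify Int ~ Int
  unify Int ~ Int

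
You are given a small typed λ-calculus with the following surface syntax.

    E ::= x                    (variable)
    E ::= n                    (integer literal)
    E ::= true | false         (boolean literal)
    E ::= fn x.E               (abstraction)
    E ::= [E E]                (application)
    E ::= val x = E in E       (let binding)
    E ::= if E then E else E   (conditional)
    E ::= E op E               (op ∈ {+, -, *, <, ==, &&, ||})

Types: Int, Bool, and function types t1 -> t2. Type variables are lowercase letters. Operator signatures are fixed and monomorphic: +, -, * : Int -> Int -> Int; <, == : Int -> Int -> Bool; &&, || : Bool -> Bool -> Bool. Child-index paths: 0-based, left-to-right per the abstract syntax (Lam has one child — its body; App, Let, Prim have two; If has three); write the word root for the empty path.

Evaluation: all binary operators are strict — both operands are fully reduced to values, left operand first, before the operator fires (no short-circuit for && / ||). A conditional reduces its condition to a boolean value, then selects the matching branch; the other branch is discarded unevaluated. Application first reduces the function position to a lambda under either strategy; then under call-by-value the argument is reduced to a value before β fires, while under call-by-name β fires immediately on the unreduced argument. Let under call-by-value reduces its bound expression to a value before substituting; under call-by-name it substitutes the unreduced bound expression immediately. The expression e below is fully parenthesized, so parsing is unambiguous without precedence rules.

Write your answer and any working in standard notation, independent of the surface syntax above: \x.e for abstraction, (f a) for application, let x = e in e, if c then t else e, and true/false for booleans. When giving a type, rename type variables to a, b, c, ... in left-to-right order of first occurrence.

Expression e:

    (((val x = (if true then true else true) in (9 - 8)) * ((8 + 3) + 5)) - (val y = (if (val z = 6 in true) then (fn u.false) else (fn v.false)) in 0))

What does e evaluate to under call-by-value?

Answer: 16

Derivation:
step 0: (((let x = (if true then true else true) in (9 - 8)) * ((8 + 3) + 5)) - (let y = (if (let z = 6 in true) then (\u.false) else (\v.false)) in 0))
step 1: [if@0.0.0] (((let x = true in (9 - 8)) * ((8 + 3) + 5)) - (let y = (if (let z = 6 in true) then (\u.false) else (\v.false)) in 0))
step 2: [let@0.0] (((9 - 8) * ((8 + 3) + 5)) - (let y = (if (let z = 6 in true) then (\u.false) else (\v.false)) in 0))
step 3: [delta@0.0] ((1 * ((8 + 3) + 5)) - (let y = (if (let z = 6 in true) then (\u.false) else (\v.false)) in 0))
step 4: [delta@0.1.0] ((1 * (11 + 5)) - (let y = (if (let z = 6 in true) then (\u.false) else (\v.false)) in 0))
step 5: [delta@0.1] ((1 * 16) - (let y = (if (let z = 6 in true) then (\u.false) else (\v.false)) in 0))
step 6: [delta@0] (16 - (let y = (if (let z = 6 in true) then (\u.false) else (\v.false)) in 0))
step 7: [let@1.0.0] (16 - (let y = (if true then (\u.false) else (\v.false)) in 0))
step 8: [if@1.0] (16 - (let y = (\u.false) in 0))
step 9: [let@1] (16 - 0)
step 10: [delta@root] 16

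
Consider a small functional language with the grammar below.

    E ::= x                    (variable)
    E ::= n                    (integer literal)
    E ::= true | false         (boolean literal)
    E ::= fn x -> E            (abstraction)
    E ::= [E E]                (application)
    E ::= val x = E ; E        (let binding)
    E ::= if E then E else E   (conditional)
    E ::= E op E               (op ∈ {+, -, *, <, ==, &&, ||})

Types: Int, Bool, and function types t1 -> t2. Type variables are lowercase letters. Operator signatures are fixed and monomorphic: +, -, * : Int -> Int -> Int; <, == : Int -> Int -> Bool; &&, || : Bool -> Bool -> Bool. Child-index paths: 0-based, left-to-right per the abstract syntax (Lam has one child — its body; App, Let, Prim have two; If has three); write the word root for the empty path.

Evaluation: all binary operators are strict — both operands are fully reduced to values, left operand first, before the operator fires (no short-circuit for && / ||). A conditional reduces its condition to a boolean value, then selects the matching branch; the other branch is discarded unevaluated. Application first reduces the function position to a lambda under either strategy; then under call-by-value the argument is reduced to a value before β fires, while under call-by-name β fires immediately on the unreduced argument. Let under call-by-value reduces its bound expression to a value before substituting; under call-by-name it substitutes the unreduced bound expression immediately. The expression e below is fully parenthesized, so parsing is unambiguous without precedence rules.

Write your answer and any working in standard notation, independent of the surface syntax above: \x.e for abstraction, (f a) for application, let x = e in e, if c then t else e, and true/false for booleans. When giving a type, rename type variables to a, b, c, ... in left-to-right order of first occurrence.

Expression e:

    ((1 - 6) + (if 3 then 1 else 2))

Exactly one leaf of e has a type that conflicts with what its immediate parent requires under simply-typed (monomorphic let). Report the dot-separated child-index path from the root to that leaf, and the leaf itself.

Trace:
  unify Int ~ Int
  unify Int ~ Int
  unify Int ~ Int
  unify Int ~ Bool
  FAIL: mismatch Int ~ Bool

Answer: 1.0 : 3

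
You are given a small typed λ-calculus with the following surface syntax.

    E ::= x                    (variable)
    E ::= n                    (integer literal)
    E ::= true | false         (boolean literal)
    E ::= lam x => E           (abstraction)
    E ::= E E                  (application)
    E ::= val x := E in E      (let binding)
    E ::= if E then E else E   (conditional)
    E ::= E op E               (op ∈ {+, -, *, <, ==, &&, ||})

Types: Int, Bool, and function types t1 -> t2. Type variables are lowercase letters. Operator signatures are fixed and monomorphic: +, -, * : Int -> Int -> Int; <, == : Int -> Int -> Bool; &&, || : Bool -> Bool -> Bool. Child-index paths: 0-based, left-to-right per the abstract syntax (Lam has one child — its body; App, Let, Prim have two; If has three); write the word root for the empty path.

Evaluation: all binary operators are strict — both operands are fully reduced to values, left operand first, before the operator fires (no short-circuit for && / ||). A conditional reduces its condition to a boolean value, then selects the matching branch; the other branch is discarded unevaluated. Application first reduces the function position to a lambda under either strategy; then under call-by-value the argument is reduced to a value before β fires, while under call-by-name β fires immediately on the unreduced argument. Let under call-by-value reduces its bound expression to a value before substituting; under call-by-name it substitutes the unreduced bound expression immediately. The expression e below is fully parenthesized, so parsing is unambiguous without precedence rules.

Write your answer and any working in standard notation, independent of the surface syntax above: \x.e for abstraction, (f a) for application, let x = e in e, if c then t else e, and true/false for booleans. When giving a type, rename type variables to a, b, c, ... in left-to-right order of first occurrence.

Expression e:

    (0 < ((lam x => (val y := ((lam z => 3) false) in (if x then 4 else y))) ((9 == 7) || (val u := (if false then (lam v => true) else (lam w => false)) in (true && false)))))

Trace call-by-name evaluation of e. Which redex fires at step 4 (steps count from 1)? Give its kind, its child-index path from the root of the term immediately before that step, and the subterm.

Trace:
step 0: (0 < ((\x.(let y = ((\z.3) false) in (if x then 4 else y))) ((9 == 7) || (let u = (if false then (\v.true) else (\w.false)) in (true && false)))))
step 1: [beta@1] (0 < (let y = ((\z.3) false) in (if ((9 == 7) || (let u = (if false then (\v.true) else (\w.false)) in (true && false))) then 4 else y)))
step 2: [let@1] (0 < (if ((9 == 7) || (let u = (if false then (\v.true) else (\w.false)) in (true && false))) then 4 else ((\z.3) false)))
step 3: [delta@1.0.0] (0 < (if (false || (let u = (if false then (\v.true) else (\w.false)) in (true && false))) then 4 else ((\z.3) false)))
step 4: [let@1.0.1] (0 < (if (false || (true && false)) then 4 else ((\z.3) false)))

Answer: let at 1.0.1 : (let u = (if false then (\v.true) else (\w.false)) in (true && false))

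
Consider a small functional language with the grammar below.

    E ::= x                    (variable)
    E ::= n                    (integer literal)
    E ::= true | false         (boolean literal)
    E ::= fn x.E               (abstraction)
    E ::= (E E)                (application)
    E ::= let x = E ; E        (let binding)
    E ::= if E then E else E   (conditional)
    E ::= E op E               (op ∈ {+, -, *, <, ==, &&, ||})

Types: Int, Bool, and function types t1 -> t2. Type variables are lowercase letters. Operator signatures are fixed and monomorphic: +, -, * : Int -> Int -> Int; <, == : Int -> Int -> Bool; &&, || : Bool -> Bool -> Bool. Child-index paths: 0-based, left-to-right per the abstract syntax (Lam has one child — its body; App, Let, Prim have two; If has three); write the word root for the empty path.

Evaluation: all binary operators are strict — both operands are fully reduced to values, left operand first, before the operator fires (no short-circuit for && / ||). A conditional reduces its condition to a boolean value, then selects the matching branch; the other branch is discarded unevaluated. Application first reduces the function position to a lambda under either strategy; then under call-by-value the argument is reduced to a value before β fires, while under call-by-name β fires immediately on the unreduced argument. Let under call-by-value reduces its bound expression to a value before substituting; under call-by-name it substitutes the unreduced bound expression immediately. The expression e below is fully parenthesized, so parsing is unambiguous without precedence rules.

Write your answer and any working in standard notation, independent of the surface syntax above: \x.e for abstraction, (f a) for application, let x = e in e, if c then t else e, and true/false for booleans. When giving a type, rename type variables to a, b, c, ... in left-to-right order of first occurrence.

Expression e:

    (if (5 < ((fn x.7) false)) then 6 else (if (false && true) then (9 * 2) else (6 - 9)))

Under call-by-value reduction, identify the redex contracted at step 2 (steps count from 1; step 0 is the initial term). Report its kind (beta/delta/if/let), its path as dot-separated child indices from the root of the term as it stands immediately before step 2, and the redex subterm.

Working:
step 0: (if (5 < ((\x.7) false)) then 6 else (if (false && true) then (9 * 2) else (6 - 9)))
step 1: [beta@0.1] (if (5 < 7) then 6 else (if (false && true) then (9 * 2) else (6 - 9)))
step 2: [delta@0] (if true then 6 else (if (false && true) then (9 * 2) else (6 - 9)))

Answer: delta at 0 : (5 < 7)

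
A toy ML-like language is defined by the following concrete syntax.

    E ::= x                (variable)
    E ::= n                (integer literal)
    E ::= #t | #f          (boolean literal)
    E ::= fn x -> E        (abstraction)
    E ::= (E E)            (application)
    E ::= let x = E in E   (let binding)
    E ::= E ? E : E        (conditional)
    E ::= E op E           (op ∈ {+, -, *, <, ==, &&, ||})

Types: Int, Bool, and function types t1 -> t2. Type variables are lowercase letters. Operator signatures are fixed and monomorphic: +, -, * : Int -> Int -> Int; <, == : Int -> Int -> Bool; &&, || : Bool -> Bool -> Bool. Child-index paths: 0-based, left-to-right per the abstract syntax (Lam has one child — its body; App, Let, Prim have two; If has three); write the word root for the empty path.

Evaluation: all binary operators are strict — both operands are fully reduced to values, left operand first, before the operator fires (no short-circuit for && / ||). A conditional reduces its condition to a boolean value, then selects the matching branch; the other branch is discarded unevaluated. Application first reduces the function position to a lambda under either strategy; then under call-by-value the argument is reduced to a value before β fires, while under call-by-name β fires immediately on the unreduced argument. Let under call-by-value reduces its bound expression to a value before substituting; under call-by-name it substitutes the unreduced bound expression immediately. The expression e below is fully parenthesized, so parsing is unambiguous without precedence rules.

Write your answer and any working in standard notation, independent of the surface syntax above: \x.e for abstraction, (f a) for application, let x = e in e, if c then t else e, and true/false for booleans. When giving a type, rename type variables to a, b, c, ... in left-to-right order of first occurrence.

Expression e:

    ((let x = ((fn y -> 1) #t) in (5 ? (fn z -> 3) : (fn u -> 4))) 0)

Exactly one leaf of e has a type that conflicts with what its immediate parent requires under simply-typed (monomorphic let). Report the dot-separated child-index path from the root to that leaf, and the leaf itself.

Derivation:
\y._ : a -> Int
  unify a -> Int ~ Bool -> b
  unify a ~ Bool
  unify Int ~ b
_ _ : Int
let x : Int
  unify Int ~ Bool
  FAIL: mismatch Int ~ Bool

Answer: 0.1.0 : 5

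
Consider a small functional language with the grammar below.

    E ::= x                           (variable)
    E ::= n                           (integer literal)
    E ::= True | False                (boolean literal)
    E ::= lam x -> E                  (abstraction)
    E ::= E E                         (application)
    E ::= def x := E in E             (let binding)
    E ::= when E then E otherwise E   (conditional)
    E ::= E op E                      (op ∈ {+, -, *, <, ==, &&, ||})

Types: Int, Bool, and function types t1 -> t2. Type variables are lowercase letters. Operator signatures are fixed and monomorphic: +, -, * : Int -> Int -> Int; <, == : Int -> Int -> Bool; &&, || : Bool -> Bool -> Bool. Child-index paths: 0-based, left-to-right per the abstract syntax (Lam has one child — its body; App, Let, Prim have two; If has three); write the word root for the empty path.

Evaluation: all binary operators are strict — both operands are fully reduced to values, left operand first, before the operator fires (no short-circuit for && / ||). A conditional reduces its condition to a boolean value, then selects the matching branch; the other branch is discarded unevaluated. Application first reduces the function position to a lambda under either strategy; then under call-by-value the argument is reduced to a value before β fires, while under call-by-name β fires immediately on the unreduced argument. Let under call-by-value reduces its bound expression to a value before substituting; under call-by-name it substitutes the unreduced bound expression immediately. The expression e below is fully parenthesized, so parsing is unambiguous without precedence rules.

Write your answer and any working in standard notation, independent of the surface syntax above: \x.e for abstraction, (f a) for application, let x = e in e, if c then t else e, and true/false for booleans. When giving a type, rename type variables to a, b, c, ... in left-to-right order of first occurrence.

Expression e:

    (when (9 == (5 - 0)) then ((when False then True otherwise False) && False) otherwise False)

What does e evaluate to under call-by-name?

Working:
step 0: (if (9 == (5 - 0)) then ((if false then true else false) && false) else false)
step 1: [delta@0.1] (if (9 == 5) then ((if false then true else false) && false) else false)
step 2: [delta@0] (if false then ((if false then true else false) && false) else false)
step 3: [if@root] false

Answer: false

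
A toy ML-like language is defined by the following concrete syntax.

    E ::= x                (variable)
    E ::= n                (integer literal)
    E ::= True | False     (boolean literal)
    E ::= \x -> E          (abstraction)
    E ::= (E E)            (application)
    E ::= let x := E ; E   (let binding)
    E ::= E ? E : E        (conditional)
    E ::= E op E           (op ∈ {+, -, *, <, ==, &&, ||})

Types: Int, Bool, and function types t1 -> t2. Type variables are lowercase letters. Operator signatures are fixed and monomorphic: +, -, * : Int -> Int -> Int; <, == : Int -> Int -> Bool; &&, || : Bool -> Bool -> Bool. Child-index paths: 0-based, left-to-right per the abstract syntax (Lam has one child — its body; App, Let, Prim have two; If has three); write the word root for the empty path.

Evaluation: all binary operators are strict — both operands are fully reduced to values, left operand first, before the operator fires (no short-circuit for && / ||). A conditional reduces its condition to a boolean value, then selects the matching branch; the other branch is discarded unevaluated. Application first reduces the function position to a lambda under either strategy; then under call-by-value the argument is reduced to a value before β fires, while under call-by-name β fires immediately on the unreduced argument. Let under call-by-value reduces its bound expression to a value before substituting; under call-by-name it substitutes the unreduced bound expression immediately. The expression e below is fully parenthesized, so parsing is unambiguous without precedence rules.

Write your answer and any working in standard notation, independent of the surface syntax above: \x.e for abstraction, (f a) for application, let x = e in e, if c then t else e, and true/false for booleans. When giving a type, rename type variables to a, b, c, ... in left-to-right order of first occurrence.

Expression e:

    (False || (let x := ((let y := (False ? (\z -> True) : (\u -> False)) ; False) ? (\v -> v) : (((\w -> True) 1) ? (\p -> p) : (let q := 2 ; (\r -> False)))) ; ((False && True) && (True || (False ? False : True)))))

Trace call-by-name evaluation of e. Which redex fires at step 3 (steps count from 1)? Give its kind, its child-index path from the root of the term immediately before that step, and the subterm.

Working:
step 0: (false || (let x = (if (let y = (if false then (\z.true) else (\u.false)) in false) then (\v.v) else (if ((\w.true) 1) then (\p.p) else (let q = 2 in (\r.false)))) in ((false && true) && (true || (if false then false else true)))))
step 1: [let@1] (false || ((false && true) && (true || (if false then false else true))))
step 2: [delta@1.0] (false || (false && (true || (if false then false else true))))
step 3: [if@1.1.1] (false || (false && (true || true)))

Answer: if at 1.1.1 : (if false then false else true)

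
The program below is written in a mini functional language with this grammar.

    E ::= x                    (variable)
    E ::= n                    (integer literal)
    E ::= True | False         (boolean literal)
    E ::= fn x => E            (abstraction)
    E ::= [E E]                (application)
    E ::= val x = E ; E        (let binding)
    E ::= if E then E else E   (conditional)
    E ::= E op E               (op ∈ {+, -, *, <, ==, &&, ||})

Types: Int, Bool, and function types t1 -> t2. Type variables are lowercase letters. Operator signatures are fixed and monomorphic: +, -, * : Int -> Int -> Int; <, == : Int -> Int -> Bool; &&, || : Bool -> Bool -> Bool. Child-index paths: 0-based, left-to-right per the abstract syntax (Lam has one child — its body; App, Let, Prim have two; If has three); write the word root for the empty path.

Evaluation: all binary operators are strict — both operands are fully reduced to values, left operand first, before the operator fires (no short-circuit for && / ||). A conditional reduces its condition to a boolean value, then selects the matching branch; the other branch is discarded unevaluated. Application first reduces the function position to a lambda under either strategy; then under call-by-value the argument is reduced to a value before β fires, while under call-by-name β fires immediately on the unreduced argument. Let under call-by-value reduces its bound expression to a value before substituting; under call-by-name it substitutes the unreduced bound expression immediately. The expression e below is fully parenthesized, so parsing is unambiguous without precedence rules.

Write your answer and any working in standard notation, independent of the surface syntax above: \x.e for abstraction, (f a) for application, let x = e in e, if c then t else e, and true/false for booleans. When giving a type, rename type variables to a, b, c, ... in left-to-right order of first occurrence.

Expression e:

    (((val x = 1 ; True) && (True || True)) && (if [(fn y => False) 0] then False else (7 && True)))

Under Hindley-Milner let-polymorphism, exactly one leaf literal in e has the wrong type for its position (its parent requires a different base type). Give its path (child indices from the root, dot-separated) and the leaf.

Answer: 1.2.0 : 7

Working:
let x : Int
  unify Bool ~ Bool
  unify Bool ~ Bool
  unify Bool ~ Bool
  unify Bool ~ Bool
  unify Bool ~ Bool
\y._ : a -> Bool
  unify a -> Bool ~ Int -> b
  unify a ~ Int
  unify Bool ~ b
_ _ : Bool
  unify Bool ~ Bool
  unify Int ~ Bool
  FAIL: mismatch Int ~ Bool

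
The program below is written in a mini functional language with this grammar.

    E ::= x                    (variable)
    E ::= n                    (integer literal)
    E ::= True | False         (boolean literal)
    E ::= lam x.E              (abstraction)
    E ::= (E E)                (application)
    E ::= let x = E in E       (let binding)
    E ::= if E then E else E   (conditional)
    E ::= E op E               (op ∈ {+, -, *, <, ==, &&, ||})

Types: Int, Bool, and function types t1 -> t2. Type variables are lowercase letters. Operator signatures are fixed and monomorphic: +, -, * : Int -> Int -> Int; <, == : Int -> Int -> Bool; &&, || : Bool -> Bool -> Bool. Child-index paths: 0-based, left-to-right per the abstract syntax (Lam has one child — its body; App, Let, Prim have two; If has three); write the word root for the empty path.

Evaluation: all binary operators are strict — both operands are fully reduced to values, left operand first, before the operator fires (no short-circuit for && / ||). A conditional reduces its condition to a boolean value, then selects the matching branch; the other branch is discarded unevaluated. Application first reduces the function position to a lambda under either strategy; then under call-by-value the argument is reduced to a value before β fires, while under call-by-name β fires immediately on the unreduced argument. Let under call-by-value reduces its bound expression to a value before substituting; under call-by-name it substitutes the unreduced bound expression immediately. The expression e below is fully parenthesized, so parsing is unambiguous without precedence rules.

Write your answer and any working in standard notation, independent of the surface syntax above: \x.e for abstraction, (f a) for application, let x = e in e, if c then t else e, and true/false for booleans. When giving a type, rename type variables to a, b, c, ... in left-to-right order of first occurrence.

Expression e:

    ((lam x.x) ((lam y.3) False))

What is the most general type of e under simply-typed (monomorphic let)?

Trace:
x : a
\x._ : a -> a
\y._ : b -> Int
  unify b -> Int ~ Bool -> c
  unify b ~ Bool
  unify Int ~ c
_ _ : Int
  unify a -> a ~ Int -> d
  unify a ~ Int
  unify Int ~ d
_ _ : Int

Answer: Int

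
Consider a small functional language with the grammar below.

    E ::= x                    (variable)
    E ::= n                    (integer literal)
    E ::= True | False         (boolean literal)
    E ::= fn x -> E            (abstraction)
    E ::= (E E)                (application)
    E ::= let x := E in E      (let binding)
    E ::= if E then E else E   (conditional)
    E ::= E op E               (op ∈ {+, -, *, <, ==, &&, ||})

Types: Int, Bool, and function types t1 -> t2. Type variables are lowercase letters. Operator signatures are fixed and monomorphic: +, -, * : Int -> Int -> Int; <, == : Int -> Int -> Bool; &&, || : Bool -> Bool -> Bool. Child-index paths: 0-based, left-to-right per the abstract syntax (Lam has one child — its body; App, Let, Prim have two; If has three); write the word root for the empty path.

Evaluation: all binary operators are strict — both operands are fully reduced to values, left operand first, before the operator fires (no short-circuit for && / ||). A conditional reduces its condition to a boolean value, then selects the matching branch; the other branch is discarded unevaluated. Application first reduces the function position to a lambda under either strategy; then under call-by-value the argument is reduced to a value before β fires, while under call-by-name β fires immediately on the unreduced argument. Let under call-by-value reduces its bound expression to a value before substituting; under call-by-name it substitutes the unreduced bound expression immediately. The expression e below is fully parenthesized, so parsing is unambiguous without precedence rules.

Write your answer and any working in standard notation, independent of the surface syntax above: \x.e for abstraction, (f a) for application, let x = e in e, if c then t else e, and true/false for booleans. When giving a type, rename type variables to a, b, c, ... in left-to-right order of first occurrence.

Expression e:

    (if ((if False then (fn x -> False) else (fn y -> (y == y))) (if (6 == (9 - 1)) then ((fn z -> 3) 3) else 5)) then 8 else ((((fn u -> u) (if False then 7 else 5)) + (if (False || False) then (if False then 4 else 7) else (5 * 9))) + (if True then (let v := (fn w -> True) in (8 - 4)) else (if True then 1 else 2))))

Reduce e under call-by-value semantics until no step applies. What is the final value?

Answer: 8

Working:
step 0: (if ((if false then (\x.false) else (\y.(y == y))) (if (6 == (9 - 1)) then ((\z.3) 3) else 5)) then 8 else ((((\u.u) (if false then 7 else 5)) + (if (false || false) then (if false then 4 else 7) else (5 * 9))) + (if true then (let v = (\w.true) in (8 - 4)) else (if true then 1 else 2))))
step 1: [if@0.0] (if ((\y.(y == y)) (if (6 == (9 - 1)) then ((\z.3) 3) else 5)) then 8 else ((((\u.u) (if false then 7 else 5)) + (if (false || false) then (if false then 4 else 7) else (5 * 9))) + (if true then (let v = (\w.true) in (8 - 4)) else (if true then 1 else 2))))
step 2: [delta@0.1.0.1] (if ((\y.(y == y)) (if (6 == 8) then ((\z.3) 3) else 5)) then 8 else ((((\u.u) (if false then 7 else 5)) + (if (false || false) then (if false then 4 else 7) else (5 * 9))) + (if true then (let v = (\w.true) in (8 - 4)) else (if true then 1 else 2))))
step 3: [delta@0.1.0] (if ((\y.(y == y)) (if false then ((\z.3) 3) else 5)) then 8 else ((((\u.u) (if false then 7 else 5)) + (if (false || false) then (if false then 4 else 7) else (5 * 9))) + (if true then (let v = (\w.true) in (8 - 4)) else (if true then 1 else 2))))
step 4: [if@0.1] (if ((\y.(y == y)) 5) then 8 else ((((\u.u) (if false then 7 else 5)) + (if (false || false) then (if false then 4 else 7) else (5 * 9))) + (if true then (let v = (\w.true) in (8 - 4)) else (if true then 1 else 2))))
step 5: [beta@0] (if (5 == 5) then 8 else ((((\u.u) (if false then 7 else 5)) + (if (false || false) then (if false then 4 else 7) else (5 * 9))) + (if true then (let v = (\w.true) in (8 - 4)) else (if true then 1 else 2))))
step 6: [delta@0] (if true then 8 else ((((\u.u) (if false then 7 else 5)) + (if (false || false) then (if false then 4 else 7) else (5 * 9))) + (if true then (let v = (\w.true) in (8 - 4)) else (if true then 1 else 2))))
step 7: [if@root] 8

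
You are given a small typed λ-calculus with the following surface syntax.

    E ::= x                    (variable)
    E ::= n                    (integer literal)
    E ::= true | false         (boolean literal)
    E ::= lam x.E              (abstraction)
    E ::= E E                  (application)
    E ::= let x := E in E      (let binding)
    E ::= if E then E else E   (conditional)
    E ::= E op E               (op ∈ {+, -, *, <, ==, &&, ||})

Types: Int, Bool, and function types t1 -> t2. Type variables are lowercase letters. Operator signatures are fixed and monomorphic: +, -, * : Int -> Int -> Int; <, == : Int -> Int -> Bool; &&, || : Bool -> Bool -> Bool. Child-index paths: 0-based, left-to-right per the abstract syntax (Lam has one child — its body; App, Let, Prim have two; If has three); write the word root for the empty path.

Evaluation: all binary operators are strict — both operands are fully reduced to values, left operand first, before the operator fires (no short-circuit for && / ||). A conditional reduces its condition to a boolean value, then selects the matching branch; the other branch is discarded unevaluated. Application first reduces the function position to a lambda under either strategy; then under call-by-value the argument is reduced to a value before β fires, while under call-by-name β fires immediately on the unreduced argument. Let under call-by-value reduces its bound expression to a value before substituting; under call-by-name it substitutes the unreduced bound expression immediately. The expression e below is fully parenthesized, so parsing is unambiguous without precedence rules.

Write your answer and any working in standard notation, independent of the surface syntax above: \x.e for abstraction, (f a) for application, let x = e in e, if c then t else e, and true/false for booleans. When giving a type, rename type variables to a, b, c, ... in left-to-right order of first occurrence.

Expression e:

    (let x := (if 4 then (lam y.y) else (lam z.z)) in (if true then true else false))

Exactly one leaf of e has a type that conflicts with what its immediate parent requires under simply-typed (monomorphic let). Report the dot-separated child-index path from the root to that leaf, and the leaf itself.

Answer: 0.0 : 4

Derivation:
  unify Int ~ Bool
  FAIL: mismatch Int ~ Bool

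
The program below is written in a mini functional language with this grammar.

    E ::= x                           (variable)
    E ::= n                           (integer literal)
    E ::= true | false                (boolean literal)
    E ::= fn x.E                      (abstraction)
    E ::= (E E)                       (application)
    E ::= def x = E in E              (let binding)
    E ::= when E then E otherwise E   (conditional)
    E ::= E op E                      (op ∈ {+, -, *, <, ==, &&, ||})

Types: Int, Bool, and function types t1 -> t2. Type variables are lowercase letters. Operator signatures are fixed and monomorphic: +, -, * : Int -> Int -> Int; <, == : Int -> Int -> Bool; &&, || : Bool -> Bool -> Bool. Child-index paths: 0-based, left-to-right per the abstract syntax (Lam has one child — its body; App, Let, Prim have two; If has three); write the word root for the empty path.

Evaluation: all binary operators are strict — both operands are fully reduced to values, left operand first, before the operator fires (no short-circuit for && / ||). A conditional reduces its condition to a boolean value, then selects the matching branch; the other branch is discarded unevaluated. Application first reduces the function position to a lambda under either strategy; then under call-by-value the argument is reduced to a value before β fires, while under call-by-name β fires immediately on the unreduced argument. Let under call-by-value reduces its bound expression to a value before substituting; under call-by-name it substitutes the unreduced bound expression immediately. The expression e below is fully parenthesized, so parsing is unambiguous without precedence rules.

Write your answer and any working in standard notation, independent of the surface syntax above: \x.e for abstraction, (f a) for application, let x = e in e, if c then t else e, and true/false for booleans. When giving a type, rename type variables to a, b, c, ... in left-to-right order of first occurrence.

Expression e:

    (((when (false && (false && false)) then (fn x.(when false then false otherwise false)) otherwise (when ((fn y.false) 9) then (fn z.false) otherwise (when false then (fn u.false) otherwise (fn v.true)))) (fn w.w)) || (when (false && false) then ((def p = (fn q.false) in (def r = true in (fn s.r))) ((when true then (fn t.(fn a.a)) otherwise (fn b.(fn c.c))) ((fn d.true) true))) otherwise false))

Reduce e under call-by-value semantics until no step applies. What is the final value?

Trace:
step 0: (((if (false && (false && false)) then (\x.(if false then false else false)) else (if ((\y.false) 9) then (\z.false) else (if false then (\u.false) else (\v.true)))) (\w.w)) || (if (false && false) then ((let p = (\q.false) in (let r = true in (\s.r))) ((if true then (\t.(\a.a)) else (\b.(\c.c))) ((\d.true) true))) else false))
step 1: [delta@0.0.0.1] (((if (false && false) then (\x.(if false then false else false)) else (if ((\y.false) 9) then (\z.false) else (if false then (\u.false) else (\v.true)))) (\w.w)) || (if (false && false) then ((let p = (\q.false) in (let r = true in (\s.r))) ((if true then (\t.(\a.a)) else (\b.(\c.c))) ((\d.true) true))) else false))
step 2: [delta@0.0.0] (((if false then (\x.(if false then false else false)) else (if ((\y.false) 9) then (\z.false) else (if false then (\u.false) else (\v.true)))) (\w.w)) || (if (false && false) then ((let p = (\q.false) in (let r = true in (\s.r))) ((if true then (\t.(\a.a)) else (\b.(\c.c))) ((\d.true) true))) else false))
step 3: [if@0.0] (((if ((\y.false) 9) then (\z.false) else (if false then (\u.false) else (\v.true))) (\w.w)) || (if (false && false) then ((let p = (\q.false) in (let r = true in (\s.r))) ((if true then (\t.(\a.a)) else (\b.(\c.c))) ((\d.true) true))) else false))
step 4: [beta@0.0.0] (((if false then (\z.false) else (if false then (\u.false) else (\v.true))) (\w.w)) || (if (false && false) then ((let p = (\q.false) in (let r = true in (\s.r))) ((if true then (\t.(\a.a)) else (\b.(\c.c))) ((\d.true) true))) else false))
step 5: [if@0.0] (((if false then (\u.false) else (\v.true)) (\w.w)) || (if (false && false) then ((let p = (\q.false) in (let r = true in (\s.r))) ((if true then (\t.(\a.a)) else (\b.(\c.c))) ((\d.true) true))) else false))
step 6: [if@0.0] (((\v.true) (\w.w)) || (if (false && false) then ((let p = (\q.false) in (let r = true in (\s.r))) ((if true then (\t.(\a.a)) else (\b.(\c.c))) ((\d.true) true))) else false))
step 7: [beta@0] (true || (if (false && false) then ((let p = (\q.false) in (let r = true in (\s.r))) ((if true then (\t.(\a.a)) else (\b.(\c.c))) ((\d.true) true))) else false))
step 8: [delta@1.0] (true || (if false then ((let p = (\q.false) in (let r = true in (\s.r))) ((if true then (\t.(\a.a)) else (\b.(\c.c))) ((\d.true) true))) else false))
step 9: [if@1] (true || false)
step 10: [delta@root] true

Answer: true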